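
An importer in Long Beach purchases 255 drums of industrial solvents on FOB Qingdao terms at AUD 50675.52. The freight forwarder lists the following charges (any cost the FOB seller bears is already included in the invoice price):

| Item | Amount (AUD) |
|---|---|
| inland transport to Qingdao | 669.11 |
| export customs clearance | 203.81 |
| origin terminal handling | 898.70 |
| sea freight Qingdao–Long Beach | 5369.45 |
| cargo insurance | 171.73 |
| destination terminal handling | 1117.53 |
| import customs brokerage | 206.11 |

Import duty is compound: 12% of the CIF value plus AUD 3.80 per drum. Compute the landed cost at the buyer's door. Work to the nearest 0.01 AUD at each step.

Total landed cost: AUD 65255.34

FOB: the seller bears costs until goods are on board at the origin port; the buyer bears freight, insurance and all costs thereafter.
Already in the invoice (seller's account under FOB): inland to port, export clearance, origin terminal — exclude.
CIF value = FOB price + freight + insurance = 50675.52 + 5369.45 + 171.73 = 56216.70
Ad valorem component: 56216.70 × 12% = 6746.00
Specific component: 255 × 3.80 = 969.00
Import duty = 6746.00 + 969.00 = 7715.00
Buyer bears: freight 5369.45 + insurance 171.73 + destination terminal 1117.53 + brokerage 206.11 + duty 7715.00 = 14579.82
Landed cost = invoice 50675.52 + 14579.82 = 65255.34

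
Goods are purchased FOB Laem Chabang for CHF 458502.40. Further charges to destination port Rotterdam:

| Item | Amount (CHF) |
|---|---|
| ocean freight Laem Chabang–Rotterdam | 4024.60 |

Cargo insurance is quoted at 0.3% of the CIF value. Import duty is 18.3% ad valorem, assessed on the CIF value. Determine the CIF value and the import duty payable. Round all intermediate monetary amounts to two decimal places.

Let C be the CIF value. C = FOB price + freight + 0.3% × C
C − 0.3% × C = 458502.40 + 4024.60
0.997 × C = 462527.00
C = 462527.00 / 0.997 = 463918.76
Insurance premium = 0.3% × 463918.76 = 1391.76
Import duty = 463918.76 × 18.3% = 84897.13

CIF value: CHF 463918.76; import duty: CHF 84897.13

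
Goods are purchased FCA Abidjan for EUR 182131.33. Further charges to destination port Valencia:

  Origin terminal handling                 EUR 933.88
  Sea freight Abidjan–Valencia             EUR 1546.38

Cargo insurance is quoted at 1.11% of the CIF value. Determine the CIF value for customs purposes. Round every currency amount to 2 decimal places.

CIF value: EUR 186683.78

Let C be the CIF value. C = FCA price + pre-shipment costs + freight + 1.11% × C
C − 1.11% × C = 182131.33 + 933.88 + 1546.38
0.9889 × C = 184611.59
C = 184611.59 / 0.9889 = 186683.78
Insurance premium = 1.11% × 186683.78 = 2072.19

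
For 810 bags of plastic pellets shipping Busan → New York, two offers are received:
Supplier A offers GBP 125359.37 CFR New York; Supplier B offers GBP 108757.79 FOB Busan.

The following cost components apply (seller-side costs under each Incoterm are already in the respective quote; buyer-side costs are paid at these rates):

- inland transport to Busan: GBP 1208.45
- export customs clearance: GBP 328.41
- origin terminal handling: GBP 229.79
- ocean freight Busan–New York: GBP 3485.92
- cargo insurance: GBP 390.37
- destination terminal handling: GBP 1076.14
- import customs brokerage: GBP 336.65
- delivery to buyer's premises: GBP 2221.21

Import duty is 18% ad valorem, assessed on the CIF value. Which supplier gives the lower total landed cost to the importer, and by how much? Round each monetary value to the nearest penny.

Supplier B is cheaper by GBP 15476.48

Supplier A (CFR):
CIF value = CFR price + insurance = 125359.37 + 390.37 = 125749.74
Import duty = 125749.74 × 18% = 22634.95
Buyer bears (A): 390.37 + 1076.14 + 336.65 + 2221.21 = 4024.37
Landed cost (A) = invoice 125359.37 + 4024.37 + duty 22634.95 = 152018.69
Supplier B (FOB):
CIF value = FOB price + freight + insurance = 108757.79 + 3485.92 + 390.37 = 112634.08
Import duty = 112634.08 × 18% = 20274.13
Buyer bears (B): 3485.92 + 390.37 + 1076.14 + 336.65 + 2221.21 = 7510.29
Landed cost (B) = invoice 108757.79 + 7510.29 + duty 20274.13 = 136542.21
Difference = |152018.69 − 136542.21| = 15476.48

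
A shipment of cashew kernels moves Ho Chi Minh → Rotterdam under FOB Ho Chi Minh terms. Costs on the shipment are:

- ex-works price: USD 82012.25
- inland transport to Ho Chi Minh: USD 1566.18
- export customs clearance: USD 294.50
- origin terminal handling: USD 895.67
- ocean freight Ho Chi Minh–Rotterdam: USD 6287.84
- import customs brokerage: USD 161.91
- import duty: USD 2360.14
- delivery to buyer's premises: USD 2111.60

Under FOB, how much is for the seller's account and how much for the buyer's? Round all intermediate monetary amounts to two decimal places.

FOB: the seller bears costs until goods are on board at the origin port; the buyer bears freight, insurance and all costs thereafter.
Seller's account: goods 82012.25 + inland to port 1566.18 + export clearance 294.50 + origin terminal 895.67 = 84768.60
Buyer's account: freight 6287.84 + brokerage 161.91 + duty 2360.14 + delivery 2111.60 = 10921.49

Seller: USD 84768.60; buyer: USD 10921.49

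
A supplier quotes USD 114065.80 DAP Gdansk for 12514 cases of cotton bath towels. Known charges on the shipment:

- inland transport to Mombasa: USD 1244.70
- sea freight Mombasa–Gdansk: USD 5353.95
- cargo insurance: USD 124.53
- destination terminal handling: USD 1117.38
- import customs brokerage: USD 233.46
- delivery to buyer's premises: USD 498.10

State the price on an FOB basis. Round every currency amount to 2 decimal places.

Not relevant to the conversion: inland to port — on the seller under both DAP and FOB; already in the DAP price and stays in the FOB price. brokerage — on the buyer under both terms; not part of either seller's price.
From DAP to FOB, the seller no longer bears: freight, insurance, destination terminal, delivery.
FOB price = 114065.80 − 5353.95 − 124.53 − 1117.38 − 498.10 = 106971.84

FOB price: USD 106971.84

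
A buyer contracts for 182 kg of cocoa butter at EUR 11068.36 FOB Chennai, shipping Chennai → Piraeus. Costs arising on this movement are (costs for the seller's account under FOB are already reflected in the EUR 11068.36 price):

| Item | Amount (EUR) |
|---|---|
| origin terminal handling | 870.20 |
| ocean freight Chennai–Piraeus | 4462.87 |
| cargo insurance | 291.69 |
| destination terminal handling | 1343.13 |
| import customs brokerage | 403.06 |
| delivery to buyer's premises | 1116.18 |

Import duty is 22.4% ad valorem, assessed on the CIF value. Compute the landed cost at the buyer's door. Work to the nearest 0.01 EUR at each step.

FOB: the seller bears costs until goods are on board at the origin port; the buyer bears freight, insurance and all costs thereafter.
Already in the invoice (seller's account under FOB): origin terminal — exclude.
CIF value = FOB price + freight + insurance = 11068.36 + 4462.87 + 291.69 = 15822.92
Import duty = 15822.92 × 22.4% = 3544.33
Buyer bears: freight 4462.87 + insurance 291.69 + destination terminal 1343.13 + brokerage 403.06 + delivery 1116.18 + duty 3544.33 = 11161.26
Landed cost = invoice 11068.36 + 11161.26 = 22229.62

Total landed cost: EUR 22229.62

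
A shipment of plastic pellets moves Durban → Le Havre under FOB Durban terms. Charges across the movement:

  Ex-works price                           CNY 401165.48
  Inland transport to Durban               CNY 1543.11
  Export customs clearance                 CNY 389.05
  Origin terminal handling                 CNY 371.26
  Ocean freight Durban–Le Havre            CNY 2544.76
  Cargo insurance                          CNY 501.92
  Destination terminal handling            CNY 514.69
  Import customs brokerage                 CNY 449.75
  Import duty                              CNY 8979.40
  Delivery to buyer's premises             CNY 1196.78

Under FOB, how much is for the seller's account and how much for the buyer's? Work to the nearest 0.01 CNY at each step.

Seller: CNY 403468.90; buyer: CNY 14187.30

FOB: the seller bears costs until goods are on board at the origin port; the buyer bears freight, insurance and all costs thereafter.
Seller's account: goods 401165.48 + inland to port 1543.11 + export clearance 389.05 + origin terminal 371.26 = 403468.90
Buyer's account: freight 2544.76 + insurance 501.92 + destination terminal 514.69 + brokerage 449.75 + duty 8979.40 + delivery 1196.78 = 14187.30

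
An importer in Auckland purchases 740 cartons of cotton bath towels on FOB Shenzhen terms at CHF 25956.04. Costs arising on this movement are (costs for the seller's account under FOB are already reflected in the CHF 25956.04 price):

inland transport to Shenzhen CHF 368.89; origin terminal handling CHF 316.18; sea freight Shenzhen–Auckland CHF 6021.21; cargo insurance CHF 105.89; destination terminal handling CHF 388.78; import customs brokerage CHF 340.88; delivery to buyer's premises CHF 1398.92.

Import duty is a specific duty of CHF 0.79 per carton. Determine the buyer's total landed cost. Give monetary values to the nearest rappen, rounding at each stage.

FOB: the seller bears costs until goods are on board at the origin port; the buyer bears freight, insurance and all costs thereafter.
Already in the invoice (seller's account under FOB): inland to port, origin terminal — exclude.
CIF value = FOB price + freight + insurance = 25956.04 + 6021.21 + 105.89 = 32083.14
Import duty = 740 × 0.79 = 584.60
Buyer bears: freight 6021.21 + insurance 105.89 + destination terminal 388.78 + brokerage 340.88 + delivery 1398.92 + duty 584.60 = 8840.28
Landed cost = invoice 25956.04 + 8840.28 = 34796.32

Total landed cost: CHF 34796.32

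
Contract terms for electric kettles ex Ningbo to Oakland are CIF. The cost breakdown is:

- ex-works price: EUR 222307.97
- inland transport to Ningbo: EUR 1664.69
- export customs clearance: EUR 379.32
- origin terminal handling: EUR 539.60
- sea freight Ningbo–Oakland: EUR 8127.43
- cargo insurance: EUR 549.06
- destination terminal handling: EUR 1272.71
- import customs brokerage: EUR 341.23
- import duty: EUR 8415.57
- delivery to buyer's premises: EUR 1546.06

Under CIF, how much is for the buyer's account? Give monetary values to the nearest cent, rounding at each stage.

Buyer's account: EUR 11575.57

CIF: the seller pays costs through ocean freight and marine insurance to the destination port.
Seller's account: goods 222307.97 + inland to port 1664.69 + export clearance 379.32 + origin terminal 539.60 + freight 8127.43 + insurance 549.06 = 233568.07
Buyer's account: destination terminal 1272.71 + brokerage 341.23 + duty 8415.57 + delivery 1546.06 = 11575.57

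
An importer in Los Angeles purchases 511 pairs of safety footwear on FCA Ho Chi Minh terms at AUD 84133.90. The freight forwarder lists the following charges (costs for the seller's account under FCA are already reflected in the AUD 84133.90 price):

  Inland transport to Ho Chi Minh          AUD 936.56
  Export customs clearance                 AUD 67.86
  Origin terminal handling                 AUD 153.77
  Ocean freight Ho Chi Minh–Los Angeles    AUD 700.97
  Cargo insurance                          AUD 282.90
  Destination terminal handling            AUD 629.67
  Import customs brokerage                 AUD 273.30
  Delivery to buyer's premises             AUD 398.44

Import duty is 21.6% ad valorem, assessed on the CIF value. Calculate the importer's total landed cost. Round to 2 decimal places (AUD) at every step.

FCA: the seller delivers export-cleared goods to the carrier; the buyer bears costs from that point.
Already in the invoice (seller's account under FCA): inland to port, export clearance — exclude.
CIF value = FCA price + origin terminal + freight + insurance = 84133.90 + 153.77 + 700.97 + 282.90 = 85271.54
Import duty = 85271.54 × 21.6% = 18418.65
Buyer bears: origin terminal 153.77 + freight 700.97 + insurance 282.90 + destination terminal 629.67 + brokerage 273.30 + delivery 398.44 + duty 18418.65 = 20857.70
Landed cost = invoice 84133.90 + 20857.70 = 104991.60

Total landed cost: AUD 104991.60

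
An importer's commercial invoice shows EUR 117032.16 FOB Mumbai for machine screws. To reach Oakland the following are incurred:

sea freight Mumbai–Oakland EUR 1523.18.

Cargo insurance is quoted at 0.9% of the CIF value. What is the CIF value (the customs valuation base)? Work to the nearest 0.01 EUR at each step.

CIF value: EUR 119632.03

Let C be the CIF value. C = FOB price + freight + 0.9% × C
C − 0.9% × C = 117032.16 + 1523.18
0.991 × C = 118555.34
C = 118555.34 / 0.991 = 119632.03
Insurance premium = 0.9% × 119632.03 = 1076.69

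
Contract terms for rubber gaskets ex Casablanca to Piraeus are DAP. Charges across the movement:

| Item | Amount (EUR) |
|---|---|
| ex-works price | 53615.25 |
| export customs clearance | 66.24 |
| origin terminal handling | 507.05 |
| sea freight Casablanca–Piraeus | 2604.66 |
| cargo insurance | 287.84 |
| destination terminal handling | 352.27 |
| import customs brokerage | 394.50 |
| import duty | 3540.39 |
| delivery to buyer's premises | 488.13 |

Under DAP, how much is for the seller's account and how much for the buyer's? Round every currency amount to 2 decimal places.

Seller: EUR 57921.44; buyer: EUR 3934.89

DAP: the seller bears all costs to the named destination except import duty and clearance.
Seller's account: goods 53615.25 + export clearance 66.24 + origin terminal 507.05 + freight 2604.66 + insurance 287.84 + destination terminal 352.27 + delivery 488.13 = 57921.44
Buyer's account: brokerage 394.50 + duty 3540.39 = 3934.89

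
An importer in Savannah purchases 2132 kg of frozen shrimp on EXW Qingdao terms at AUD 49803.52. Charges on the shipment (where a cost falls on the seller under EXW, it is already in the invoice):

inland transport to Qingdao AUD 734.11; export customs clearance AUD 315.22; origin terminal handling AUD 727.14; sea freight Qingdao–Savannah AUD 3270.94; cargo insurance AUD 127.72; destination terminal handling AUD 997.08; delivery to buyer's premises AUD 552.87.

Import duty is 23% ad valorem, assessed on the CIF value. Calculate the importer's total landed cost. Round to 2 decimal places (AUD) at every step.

EXW: the seller makes goods available at their premises; the buyer bears all onward costs.
CIF value = EXW price + inland to port + export clearance + origin terminal + freight + insurance = 49803.52 + 734.11 + 315.22 + 727.14 + 3270.94 + 127.72 = 54978.65
Import duty = 54978.65 × 23% = 12645.09
Buyer bears: inland to port 734.11 + export clearance 315.22 + origin terminal 727.14 + freight 3270.94 + insurance 127.72 + destination terminal 997.08 + delivery 552.87 + duty 12645.09 = 19370.17
Landed cost = invoice 49803.52 + 19370.17 = 69173.69

Total landed cost: AUD 69173.69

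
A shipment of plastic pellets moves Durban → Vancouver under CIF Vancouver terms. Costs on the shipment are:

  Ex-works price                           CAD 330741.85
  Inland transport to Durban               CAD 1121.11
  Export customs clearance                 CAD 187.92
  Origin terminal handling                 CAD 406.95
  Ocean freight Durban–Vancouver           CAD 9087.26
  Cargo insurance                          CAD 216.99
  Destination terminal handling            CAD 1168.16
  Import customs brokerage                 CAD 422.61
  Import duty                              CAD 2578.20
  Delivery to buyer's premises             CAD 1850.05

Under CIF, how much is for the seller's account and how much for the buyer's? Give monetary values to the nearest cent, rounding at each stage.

Seller: CAD 341762.08; buyer: CAD 6019.02

CIF: the seller pays costs through ocean freight and marine insurance to the destination port.
Seller's account: goods 330741.85 + inland to port 1121.11 + export clearance 187.92 + origin terminal 406.95 + freight 9087.26 + insurance 216.99 = 341762.08
Buyer's account: destination terminal 1168.16 + brokerage 422.61 + duty 2578.20 + delivery 1850.05 = 6019.02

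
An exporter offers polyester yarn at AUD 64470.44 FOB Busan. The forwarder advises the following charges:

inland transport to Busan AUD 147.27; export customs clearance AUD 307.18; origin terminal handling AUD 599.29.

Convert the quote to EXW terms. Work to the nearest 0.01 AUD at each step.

From FOB to EXW, the seller no longer bears: inland to port, export clearance, origin terminal.
EXW price = 64470.44 − 147.27 − 307.18 − 599.29 = 63416.70

EXW price: AUD 63416.70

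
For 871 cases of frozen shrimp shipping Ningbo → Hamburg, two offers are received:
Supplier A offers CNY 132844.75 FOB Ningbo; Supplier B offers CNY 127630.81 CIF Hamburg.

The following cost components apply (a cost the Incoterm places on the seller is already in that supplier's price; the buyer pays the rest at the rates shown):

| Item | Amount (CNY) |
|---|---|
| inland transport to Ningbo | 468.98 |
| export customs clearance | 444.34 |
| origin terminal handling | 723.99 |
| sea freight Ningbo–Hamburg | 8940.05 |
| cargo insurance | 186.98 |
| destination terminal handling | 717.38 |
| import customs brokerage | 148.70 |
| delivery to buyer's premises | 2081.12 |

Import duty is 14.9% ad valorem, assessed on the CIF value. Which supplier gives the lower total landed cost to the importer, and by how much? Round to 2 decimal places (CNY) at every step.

Supplier A (FOB):
CIF value = FOB price + freight + insurance = 132844.75 + 8940.05 + 186.98 = 141971.78
Import duty = 141971.78 × 14.9% = 21153.80
Buyer bears (A): 8940.05 + 186.98 + 717.38 + 148.70 + 2081.12 = 12074.23
Landed cost (A) = invoice 132844.75 + 12074.23 + duty 21153.80 = 166072.78
Supplier B (CIF):
The CIF price already equals the CIF value: 127630.81
Import duty = 127630.81 × 14.9% = 19016.99
Buyer bears (B): 717.38 + 148.70 + 2081.12 = 2947.20
Landed cost (B) = invoice 127630.81 + 2947.20 + duty 19016.99 = 149595.00
Difference = |166072.78 − 149595.00| = 16477.78

Supplier B is cheaper by CNY 16477.78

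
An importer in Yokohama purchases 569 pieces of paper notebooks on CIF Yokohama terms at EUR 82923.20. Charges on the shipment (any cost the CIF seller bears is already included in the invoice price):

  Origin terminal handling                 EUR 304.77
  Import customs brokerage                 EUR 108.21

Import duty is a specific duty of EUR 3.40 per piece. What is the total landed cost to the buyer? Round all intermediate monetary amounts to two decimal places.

CIF: the seller pays costs through ocean freight and marine insurance to the destination port.
Already in the invoice (seller's account under CIF): origin terminal — exclude.
The CIF price already equals the CIF value: 82923.20
Import duty = 569 × 3.40 = 1934.60
Buyer bears: brokerage 108.21 + duty 1934.60 = 2042.81
Landed cost = invoice 82923.20 + 2042.81 = 84966.01

Total landed cost: EUR 84966.01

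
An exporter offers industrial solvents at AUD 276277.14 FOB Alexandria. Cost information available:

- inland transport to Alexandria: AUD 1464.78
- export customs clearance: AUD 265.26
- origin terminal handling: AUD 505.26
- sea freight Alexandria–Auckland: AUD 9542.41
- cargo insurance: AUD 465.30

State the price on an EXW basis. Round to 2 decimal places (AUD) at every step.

EXW price: AUD 274041.84

Not relevant to the conversion: insurance, freight — on the buyer under both terms; not part of either seller's price.
From FOB to EXW, the seller no longer bears: inland to port, export clearance, origin terminal.
EXW price = 276277.14 − 1464.78 − 265.26 − 505.26 = 274041.84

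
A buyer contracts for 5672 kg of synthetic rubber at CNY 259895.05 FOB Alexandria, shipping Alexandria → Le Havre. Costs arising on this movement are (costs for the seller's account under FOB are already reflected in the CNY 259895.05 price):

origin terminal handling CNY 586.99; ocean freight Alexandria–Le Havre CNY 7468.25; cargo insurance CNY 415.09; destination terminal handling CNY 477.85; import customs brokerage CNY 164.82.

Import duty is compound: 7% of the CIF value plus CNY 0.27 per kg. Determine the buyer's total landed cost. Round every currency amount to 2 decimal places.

FOB: the seller bears costs until goods are on board at the origin port; the buyer bears freight, insurance and all costs thereafter.
Already in the invoice (seller's account under FOB): origin terminal — exclude.
CIF value = FOB price + freight + insurance = 259895.05 + 7468.25 + 415.09 = 267778.39
Ad valorem component: 267778.39 × 7% = 18744.49
Specific component: 5672 × 0.27 = 1531.44
Import duty = 18744.49 + 1531.44 = 20275.93
Buyer bears: freight 7468.25 + insurance 415.09 + destination terminal 477.85 + brokerage 164.82 + duty 20275.93 = 28801.94
Landed cost = invoice 259895.05 + 28801.94 = 288696.99

Total landed cost: CNY 288696.99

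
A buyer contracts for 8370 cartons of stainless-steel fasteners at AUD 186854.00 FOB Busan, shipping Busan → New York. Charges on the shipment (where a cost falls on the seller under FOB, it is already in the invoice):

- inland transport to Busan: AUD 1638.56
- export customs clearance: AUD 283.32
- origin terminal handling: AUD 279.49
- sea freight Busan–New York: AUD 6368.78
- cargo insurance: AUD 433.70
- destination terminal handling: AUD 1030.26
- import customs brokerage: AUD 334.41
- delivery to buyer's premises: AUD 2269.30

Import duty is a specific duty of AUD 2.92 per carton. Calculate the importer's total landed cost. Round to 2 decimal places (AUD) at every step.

FOB: the seller bears costs until goods are on board at the origin port; the buyer bears freight, insurance and all costs thereafter.
Already in the invoice (seller's account under FOB): inland to port, export clearance, origin terminal — exclude.
CIF value = FOB price + freight + insurance = 186854.00 + 6368.78 + 433.70 = 193656.48
Import duty = 8370 × 2.92 = 24440.40
Buyer bears: freight 6368.78 + insurance 433.70 + destination terminal 1030.26 + brokerage 334.41 + delivery 2269.30 + duty 24440.40 = 34876.85
Landed cost = invoice 186854.00 + 34876.85 = 221730.85

Total landed cost: AUD 221730.85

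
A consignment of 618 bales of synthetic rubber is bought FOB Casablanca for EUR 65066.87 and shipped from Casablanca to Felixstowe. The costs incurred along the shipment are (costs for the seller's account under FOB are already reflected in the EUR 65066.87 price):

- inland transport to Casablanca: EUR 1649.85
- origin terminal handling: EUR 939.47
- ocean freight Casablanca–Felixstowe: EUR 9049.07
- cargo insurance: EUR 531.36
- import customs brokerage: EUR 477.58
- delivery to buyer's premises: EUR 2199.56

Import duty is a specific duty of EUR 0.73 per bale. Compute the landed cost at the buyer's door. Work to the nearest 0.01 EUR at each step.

FOB: the seller bears costs until goods are on board at the origin port; the buyer bears freight, insurance and all costs thereafter.
Already in the invoice (seller's account under FOB): inland to port, origin terminal — exclude.
CIF value = FOB price + freight + insurance = 65066.87 + 9049.07 + 531.36 = 74647.30
Import duty = 618 × 0.73 = 451.14
Buyer bears: freight 9049.07 + insurance 531.36 + brokerage 477.58 + delivery 2199.56 + duty 451.14 = 12708.71
Landed cost = invoice 65066.87 + 12708.71 = 77775.58

Total landed cost: EUR 77775.58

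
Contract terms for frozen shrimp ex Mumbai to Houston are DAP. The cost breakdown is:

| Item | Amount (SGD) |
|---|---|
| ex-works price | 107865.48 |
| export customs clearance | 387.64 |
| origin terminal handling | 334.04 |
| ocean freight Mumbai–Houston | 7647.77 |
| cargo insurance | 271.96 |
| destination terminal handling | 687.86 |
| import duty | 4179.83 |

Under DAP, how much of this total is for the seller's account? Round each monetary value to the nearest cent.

Seller's account: SGD 117194.75

DAP: the seller bears all costs to the named destination except import duty and clearance.
Seller's account: goods 107865.48 + export clearance 387.64 + origin terminal 334.04 + freight 7647.77 + insurance 271.96 + destination terminal 687.86 = 117194.75
Buyer's account: duty 4179.83 = 4179.83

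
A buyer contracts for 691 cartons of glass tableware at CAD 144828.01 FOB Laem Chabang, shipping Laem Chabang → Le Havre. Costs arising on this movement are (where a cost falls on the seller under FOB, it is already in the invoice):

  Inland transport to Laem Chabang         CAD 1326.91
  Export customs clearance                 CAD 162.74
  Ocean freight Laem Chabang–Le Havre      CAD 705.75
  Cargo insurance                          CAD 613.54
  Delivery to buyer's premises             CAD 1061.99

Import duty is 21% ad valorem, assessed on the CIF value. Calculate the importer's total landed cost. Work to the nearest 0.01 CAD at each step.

Total landed cost: CAD 177900.22

FOB: the seller bears costs until goods are on board at the origin port; the buyer bears freight, insurance and all costs thereafter.
Already in the invoice (seller's account under FOB): inland to port, export clearance — exclude.
CIF value = FOB price + freight + insurance = 144828.01 + 705.75 + 613.54 = 146147.30
Import duty = 146147.30 × 21% = 30690.93
Buyer bears: freight 705.75 + insurance 613.54 + delivery 1061.99 + duty 30690.93 = 33072.21
Landed cost = invoice 144828.01 + 33072.21 = 177900.22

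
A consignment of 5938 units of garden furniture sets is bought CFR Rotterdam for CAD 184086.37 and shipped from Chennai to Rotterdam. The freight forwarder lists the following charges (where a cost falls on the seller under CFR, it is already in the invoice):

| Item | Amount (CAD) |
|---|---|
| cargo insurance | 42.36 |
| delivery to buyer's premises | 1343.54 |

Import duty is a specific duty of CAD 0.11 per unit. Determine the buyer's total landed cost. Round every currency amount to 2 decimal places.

Total landed cost: CAD 186125.45

CFR: the seller pays costs through ocean freight to the destination port, but not insurance.
CIF value = CFR price + insurance = 184086.37 + 42.36 = 184128.73
Import duty = 5938 × 0.11 = 653.18
Buyer bears: insurance 42.36 + delivery 1343.54 + duty 653.18 = 2039.08
Landed cost = invoice 184086.37 + 2039.08 = 186125.45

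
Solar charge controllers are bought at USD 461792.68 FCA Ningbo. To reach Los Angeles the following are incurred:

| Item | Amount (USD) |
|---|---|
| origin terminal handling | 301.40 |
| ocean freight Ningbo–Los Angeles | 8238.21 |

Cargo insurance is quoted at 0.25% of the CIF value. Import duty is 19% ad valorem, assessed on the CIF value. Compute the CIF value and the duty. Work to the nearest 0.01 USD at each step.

CIF value: USD 471511.07; import duty: USD 89587.10

Let C be the CIF value. C = FCA price + pre-shipment costs + freight + 0.25% × C
C − 0.25% × C = 461792.68 + 301.40 + 8238.21
0.9975 × C = 470332.29
C = 470332.29 / 0.9975 = 471511.07
Insurance premium = 0.25% × 471511.07 = 1178.78
Import duty = 471511.07 × 19% = 89587.10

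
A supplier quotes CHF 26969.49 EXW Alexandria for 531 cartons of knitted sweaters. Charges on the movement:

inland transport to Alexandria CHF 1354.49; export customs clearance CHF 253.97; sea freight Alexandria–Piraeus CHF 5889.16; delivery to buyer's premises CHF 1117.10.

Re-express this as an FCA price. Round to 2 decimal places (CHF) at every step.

Not relevant to the conversion: delivery, freight — on the buyer under both terms; not part of either seller's price.
From EXW to FCA, the seller additionally bears: inland to port, export clearance.
FCA price = 26969.49 + 1354.49 + 253.97 = 28577.95

FCA price: CHF 28577.95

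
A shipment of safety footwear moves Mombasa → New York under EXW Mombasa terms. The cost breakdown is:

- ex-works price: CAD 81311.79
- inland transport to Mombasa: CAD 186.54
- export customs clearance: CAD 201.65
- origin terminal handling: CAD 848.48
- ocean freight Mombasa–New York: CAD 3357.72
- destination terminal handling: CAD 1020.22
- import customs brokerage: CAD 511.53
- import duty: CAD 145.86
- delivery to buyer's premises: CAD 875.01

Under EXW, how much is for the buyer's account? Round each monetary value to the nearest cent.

EXW: the seller makes goods available at their premises; the buyer bears all onward costs.
Seller's account: goods 81311.79 = 81311.79
Buyer's account: inland to port 186.54 + export clearance 201.65 + origin terminal 848.48 + freight 3357.72 + destination terminal 1020.22 + brokerage 511.53 + duty 145.86 + delivery 875.01 = 7147.01

Buyer's account: CAD 7147.01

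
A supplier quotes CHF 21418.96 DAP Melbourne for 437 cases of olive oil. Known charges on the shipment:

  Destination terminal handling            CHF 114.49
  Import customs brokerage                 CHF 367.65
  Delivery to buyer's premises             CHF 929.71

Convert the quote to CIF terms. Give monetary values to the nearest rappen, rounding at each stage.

Not relevant to the conversion: brokerage — on the buyer under both terms; not part of either seller's price.
From DAP to CIF, the seller no longer bears: destination terminal, delivery.
CIF price = 21418.96 − 114.49 − 929.71 = 20374.76

CIF price: CHF 20374.76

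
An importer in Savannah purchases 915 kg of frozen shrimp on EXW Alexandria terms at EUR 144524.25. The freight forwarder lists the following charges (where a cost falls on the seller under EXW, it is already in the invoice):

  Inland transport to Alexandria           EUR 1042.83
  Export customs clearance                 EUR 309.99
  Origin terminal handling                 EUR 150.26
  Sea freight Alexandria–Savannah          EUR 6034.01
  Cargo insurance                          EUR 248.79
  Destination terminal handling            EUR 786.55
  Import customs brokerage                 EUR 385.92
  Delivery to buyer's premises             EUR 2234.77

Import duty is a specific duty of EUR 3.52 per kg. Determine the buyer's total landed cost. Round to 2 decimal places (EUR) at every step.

EXW: the seller makes goods available at their premises; the buyer bears all onward costs.
CIF value = EXW price + inland to port + export clearance + origin terminal + freight + insurance = 144524.25 + 1042.83 + 309.99 + 150.26 + 6034.01 + 248.79 = 152310.13
Import duty = 915 × 3.52 = 3220.80
Buyer bears: inland to port 1042.83 + export clearance 309.99 + origin terminal 150.26 + freight 6034.01 + insurance 248.79 + destination terminal 786.55 + brokerage 385.92 + delivery 2234.77 + duty 3220.80 = 14413.92
Landed cost = invoice 144524.25 + 14413.92 = 158938.17

Total landed cost: EUR 158938.17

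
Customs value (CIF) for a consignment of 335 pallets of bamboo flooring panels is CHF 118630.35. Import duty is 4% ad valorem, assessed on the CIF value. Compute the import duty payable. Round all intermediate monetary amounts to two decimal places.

Import duty: CHF 4745.21

Import duty = 118630.35 × 4% = 4745.21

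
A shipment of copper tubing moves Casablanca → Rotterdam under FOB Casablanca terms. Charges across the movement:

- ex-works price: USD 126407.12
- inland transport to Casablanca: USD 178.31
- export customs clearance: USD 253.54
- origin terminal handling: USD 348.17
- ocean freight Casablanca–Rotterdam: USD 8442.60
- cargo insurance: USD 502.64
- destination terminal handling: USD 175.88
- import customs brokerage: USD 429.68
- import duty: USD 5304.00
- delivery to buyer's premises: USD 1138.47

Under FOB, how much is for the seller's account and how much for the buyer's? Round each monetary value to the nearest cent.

FOB: the seller bears costs until goods are on board at the origin port; the buyer bears freight, insurance and all costs thereafter.
Seller's account: goods 126407.12 + inland to port 178.31 + export clearance 253.54 + origin terminal 348.17 = 127187.14
Buyer's account: freight 8442.60 + insurance 502.64 + destination terminal 175.88 + brokerage 429.68 + duty 5304.00 + delivery 1138.47 = 15993.27

Seller: USD 127187.14; buyer: USD 15993.27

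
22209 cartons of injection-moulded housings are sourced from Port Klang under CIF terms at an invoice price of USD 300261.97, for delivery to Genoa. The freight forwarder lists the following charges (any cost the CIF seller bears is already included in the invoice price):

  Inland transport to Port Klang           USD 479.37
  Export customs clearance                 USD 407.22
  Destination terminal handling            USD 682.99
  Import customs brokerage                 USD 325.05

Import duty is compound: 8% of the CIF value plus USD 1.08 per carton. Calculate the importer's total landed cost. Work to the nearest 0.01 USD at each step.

CIF: the seller pays costs through ocean freight and marine insurance to the destination port.
Already in the invoice (seller's account under CIF): inland to port, export clearance — exclude.
The CIF price already equals the CIF value: 300261.97
Ad valorem component: 300261.97 × 8% = 24020.96
Specific component: 22209 × 1.08 = 23985.72
Import duty = 24020.96 + 23985.72 = 48006.68
Buyer bears: destination terminal 682.99 + brokerage 325.05 + duty 48006.68 = 49014.72
Landed cost = invoice 300261.97 + 49014.72 = 349276.69

Total landed cost: USD 349276.69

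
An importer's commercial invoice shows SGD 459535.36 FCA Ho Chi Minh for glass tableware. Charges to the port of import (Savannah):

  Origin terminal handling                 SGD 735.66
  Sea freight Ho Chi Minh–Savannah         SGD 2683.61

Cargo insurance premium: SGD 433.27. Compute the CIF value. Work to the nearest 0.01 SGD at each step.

CIF = FCA price + pre-shipment costs + freight + insurance
CIF = 459535.36 + 735.66 + 2683.61 + 433.27 = 463387.90

CIF value: SGD 463387.90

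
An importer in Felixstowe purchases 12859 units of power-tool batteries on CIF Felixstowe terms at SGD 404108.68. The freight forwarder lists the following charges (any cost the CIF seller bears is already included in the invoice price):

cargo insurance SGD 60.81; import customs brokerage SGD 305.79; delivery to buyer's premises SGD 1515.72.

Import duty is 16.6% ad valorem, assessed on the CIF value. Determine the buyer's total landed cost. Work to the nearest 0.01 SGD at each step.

Total landed cost: SGD 473012.23

CIF: the seller pays costs through ocean freight and marine insurance to the destination port.
Already in the invoice (seller's account under CIF): insurance — exclude.
The CIF price already equals the CIF value: 404108.68
Import duty = 404108.68 × 16.6% = 67082.04
Buyer bears: brokerage 305.79 + delivery 1515.72 + duty 67082.04 = 68903.55
Landed cost = invoice 404108.68 + 68903.55 = 473012.23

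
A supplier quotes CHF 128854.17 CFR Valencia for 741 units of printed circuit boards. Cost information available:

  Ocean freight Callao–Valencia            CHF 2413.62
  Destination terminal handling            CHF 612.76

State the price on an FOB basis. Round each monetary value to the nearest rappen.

FOB price: CHF 126440.55

Not relevant to the conversion: destination terminal — on the buyer under both terms; not part of either seller's price.
From CFR to FOB, the seller no longer bears: freight.
FOB price = 128854.17 − 2413.62 = 126440.55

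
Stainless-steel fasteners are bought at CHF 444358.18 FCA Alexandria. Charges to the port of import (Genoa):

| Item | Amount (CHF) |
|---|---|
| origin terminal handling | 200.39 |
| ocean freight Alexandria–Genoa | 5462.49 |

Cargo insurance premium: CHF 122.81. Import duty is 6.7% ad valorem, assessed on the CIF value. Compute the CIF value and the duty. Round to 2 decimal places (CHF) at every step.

CIF = FCA price + pre-shipment costs + freight + insurance
CIF = 444358.18 + 200.39 + 5462.49 + 122.81 = 450143.87
Import duty = 450143.87 × 6.7% = 30159.64

CIF value: CHF 450143.87; import duty: CHF 30159.64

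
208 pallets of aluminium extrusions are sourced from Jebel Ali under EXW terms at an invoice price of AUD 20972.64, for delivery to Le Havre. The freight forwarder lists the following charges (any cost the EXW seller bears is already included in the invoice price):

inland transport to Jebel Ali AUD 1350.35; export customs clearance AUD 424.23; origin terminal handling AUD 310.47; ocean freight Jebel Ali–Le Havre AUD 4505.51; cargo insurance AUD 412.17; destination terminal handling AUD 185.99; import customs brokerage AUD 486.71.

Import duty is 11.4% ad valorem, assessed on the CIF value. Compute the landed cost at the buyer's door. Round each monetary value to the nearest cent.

Total landed cost: AUD 31837.26

EXW: the seller makes goods available at their premises; the buyer bears all onward costs.
CIF value = EXW price + inland to port + export clearance + origin terminal + freight + insurance = 20972.64 + 1350.35 + 424.23 + 310.47 + 4505.51 + 412.17 = 27975.37
Import duty = 27975.37 × 11.4% = 3189.19
Buyer bears: inland to port 1350.35 + export clearance 424.23 + origin terminal 310.47 + freight 4505.51 + insurance 412.17 + destination terminal 185.99 + brokerage 486.71 + duty 3189.19 = 10864.62
Landed cost = invoice 20972.64 + 10864.62 = 31837.26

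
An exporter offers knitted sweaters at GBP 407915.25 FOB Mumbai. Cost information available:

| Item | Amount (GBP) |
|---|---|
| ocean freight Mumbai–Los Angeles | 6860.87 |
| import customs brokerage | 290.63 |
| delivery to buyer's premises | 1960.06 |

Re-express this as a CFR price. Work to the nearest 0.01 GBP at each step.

CFR price: GBP 414776.12

Not relevant to the conversion: delivery, brokerage — on the buyer under both terms; not part of either seller's price.
From FOB to CFR, the seller additionally bears: freight.
CFR price = 407915.25 + 6860.87 = 414776.12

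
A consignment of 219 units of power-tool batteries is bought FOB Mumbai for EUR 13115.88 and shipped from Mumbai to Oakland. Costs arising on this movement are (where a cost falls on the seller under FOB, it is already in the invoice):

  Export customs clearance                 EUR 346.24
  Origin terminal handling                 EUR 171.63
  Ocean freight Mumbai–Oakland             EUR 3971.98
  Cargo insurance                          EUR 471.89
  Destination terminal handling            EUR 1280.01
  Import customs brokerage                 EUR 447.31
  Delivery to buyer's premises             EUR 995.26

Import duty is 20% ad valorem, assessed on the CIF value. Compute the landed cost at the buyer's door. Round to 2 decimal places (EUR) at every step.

FOB: the seller bears costs until goods are on board at the origin port; the buyer bears freight, insurance and all costs thereafter.
Already in the invoice (seller's account under FOB): export clearance, origin terminal — exclude.
CIF value = FOB price + freight + insurance = 13115.88 + 3971.98 + 471.89 = 17559.75
Import duty = 17559.75 × 20% = 3511.95
Buyer bears: freight 3971.98 + insurance 471.89 + destination terminal 1280.01 + brokerage 447.31 + delivery 995.26 + duty 3511.95 = 10678.40
Landed cost = invoice 13115.88 + 10678.40 = 23794.28

Total landed cost: EUR 23794.28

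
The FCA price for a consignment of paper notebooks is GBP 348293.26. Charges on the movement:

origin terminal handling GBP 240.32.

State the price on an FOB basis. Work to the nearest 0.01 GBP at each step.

FOB price: GBP 348533.58

From FCA to FOB, the seller additionally bears: origin terminal.
FOB price = 348293.26 + 240.32 = 348533.58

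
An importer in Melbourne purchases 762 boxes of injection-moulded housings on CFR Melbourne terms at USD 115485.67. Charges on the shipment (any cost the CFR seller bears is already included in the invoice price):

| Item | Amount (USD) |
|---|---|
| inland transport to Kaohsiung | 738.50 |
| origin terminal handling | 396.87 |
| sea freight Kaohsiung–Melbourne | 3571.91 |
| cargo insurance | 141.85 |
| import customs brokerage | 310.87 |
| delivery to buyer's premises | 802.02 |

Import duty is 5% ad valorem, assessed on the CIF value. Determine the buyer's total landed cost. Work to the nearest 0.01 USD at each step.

Total landed cost: USD 122521.79

CFR: the seller pays costs through ocean freight to the destination port, but not insurance.
Already in the invoice (seller's account under CFR): inland to port, origin terminal, freight — exclude.
CIF value = CFR price + insurance = 115485.67 + 141.85 = 115627.52
Import duty = 115627.52 × 5% = 5781.38
Buyer bears: insurance 141.85 + brokerage 310.87 + delivery 802.02 + duty 5781.38 = 7036.12
Landed cost = invoice 115485.67 + 7036.12 = 122521.79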